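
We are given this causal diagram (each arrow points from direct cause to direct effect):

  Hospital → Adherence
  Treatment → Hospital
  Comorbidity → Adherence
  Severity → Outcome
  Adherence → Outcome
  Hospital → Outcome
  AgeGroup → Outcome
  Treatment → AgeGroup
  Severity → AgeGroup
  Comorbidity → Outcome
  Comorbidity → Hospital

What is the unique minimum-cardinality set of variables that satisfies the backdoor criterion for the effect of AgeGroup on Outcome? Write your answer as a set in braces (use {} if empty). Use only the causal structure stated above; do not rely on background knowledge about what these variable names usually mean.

{Severity, Treatment}

Variables eligible for adjustment (non-descendants of AgeGroup, excluding AgeGroup and Outcome): {Adherence, Comorbidity, Hospital, Severity, Treatment}.
Backdoor paths from AgeGroup to Outcome:
  P1: AgeGroup <- Treatment -> Hospital <- Comorbidity -> Adherence -> Outcome
  P2: AgeGroup <- Treatment -> Hospital <- Comorbidity -> Outcome
  P3: AgeGroup <- Treatment -> Hospital -> Adherence <- Comorbidity -> Outcome
  P4: AgeGroup <- Treatment -> Hospital -> Adherence -> Outcome
  P5: AgeGroup <- Treatment -> Hospital -> Outcome
  P6: AgeGroup <- Severity -> Outcome
The empty set is not sufficient: P4 (AgeGroup <- Treatment -> Hospital -> Adherence -> Outcome) has no collider blocking it and no conditioned non-collider, so it is open.
Try {Severity, Treatment}:
  P1: blocked at fork node Treatment ∈ conditioning set.
  P2: blocked at fork node Treatment ∈ conditioning set.
  P3: blocked at fork node Treatment ∈ conditioning set.
  P4: blocked at fork node Treatment ∈ conditioning set.
  P5: blocked at fork node Treatment ∈ conditioning set.
  P6: blocked at fork node Severity ∈ conditioning set.
{Severity, Treatment} contains no descendant of AgeGroup and blocks every backdoor path.
Every element of {Severity, Treatment} is needed (dropping Severity leaves P6 open; dropping Treatment leaves P4 open), so no proper subset is valid.
Among all size-2 subsets of the eligible variables, only {Severity, Treatment} blocks every backdoor path, so it is the unique smallest valid adjustment set.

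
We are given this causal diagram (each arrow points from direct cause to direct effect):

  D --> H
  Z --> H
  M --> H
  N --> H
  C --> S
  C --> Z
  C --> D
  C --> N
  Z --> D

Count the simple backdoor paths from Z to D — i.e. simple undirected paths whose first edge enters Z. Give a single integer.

A backdoor path from Z to D is any simple undirected path whose first edge points into Z (i.e. leaves Z via a parent).
Parents of Z: {C}.
Enumerating:
  P1: Z <- C -> N -> H <- D
  P2: Z <- C -> D
That exhausts the simple backdoor paths. Count: 2.

2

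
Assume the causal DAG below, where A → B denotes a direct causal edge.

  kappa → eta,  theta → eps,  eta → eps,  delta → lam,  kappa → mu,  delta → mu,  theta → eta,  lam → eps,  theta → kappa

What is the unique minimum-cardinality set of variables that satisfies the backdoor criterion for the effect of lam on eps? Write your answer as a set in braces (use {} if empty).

{}

Variables eligible for adjustment (non-descendants of lam, excluding lam and eps): {delta, eta, kappa, mu, theta}.
Backdoor paths from lam to eps:
  P1: lam <- delta -> mu <- kappa <- theta -> eta -> eps
  P2: lam <- delta -> mu <- kappa <- theta -> eps
  P3: lam <- delta -> mu <- kappa -> eta <- theta -> eps
  P4: lam <- delta -> mu <- kappa -> eta -> eps
Each backdoor path contains an unconditioned collider, so every path is already blocked with the empty conditioning set:
  P1: blocked at collider mu (neither it nor any descendant is in the conditioning set).
  P2: blocked at collider mu (neither it nor any descendant is in the conditioning set).
  P3: blocked at collider mu (neither it nor any descendant is in the conditioning set).
  P4: blocked at collider mu (neither it nor any descendant is in the conditioning set).
The empty set is therefore the unique smallest valid set.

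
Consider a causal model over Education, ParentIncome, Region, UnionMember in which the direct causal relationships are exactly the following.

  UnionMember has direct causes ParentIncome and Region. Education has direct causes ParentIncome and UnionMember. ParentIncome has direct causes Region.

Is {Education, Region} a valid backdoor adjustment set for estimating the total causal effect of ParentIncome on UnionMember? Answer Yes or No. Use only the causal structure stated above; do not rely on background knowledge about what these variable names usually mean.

No

Backdoor paths from ParentIncome to UnionMember (paths whose first edge points into ParentIncome):
  P1: ParentIncome <- Region -> UnionMember
Condition 1 (no descendant of ParentIncome in the set): FAILS — Education is a descendant of ParentIncome.
Condition 2 (every backdoor path blocked by {Education, Region}):
  P1: blocked at fork node Region ∈ conditioning set.
{Education, Region} does not satisfy the backdoor criterion.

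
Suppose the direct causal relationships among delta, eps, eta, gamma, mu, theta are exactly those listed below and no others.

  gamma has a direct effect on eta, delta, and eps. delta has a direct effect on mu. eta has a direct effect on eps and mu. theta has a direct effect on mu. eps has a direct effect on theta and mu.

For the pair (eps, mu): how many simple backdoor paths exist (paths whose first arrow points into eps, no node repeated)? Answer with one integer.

4

A backdoor path from eps to mu is any simple undirected path whose first edge points into eps (i.e. leaves eps via a parent).
Parents of eps: {eta, gamma}.
Enumerating:
  P1: eps <- gamma -> eta -> mu
  P2: eps <- gamma -> delta -> mu
  P3: eps <- eta <- gamma -> delta -> mu
  P4: eps <- eta -> mu
That exhausts the simple backdoor paths. Count: 4.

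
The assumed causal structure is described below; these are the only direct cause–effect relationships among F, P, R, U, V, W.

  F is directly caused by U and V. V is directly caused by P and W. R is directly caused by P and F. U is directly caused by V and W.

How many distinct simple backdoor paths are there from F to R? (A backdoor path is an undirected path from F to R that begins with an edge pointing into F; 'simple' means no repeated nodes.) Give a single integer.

A backdoor path from F to R is any simple undirected path whose first edge points into F (i.e. leaves F via a parent).
Parents of F: {U, V}.
Enumerating:
  P1: F <- V <- P -> R
  P2: F <- U <- W -> V <- P -> R
  P3: F <- U <- V <- P -> R
That exhausts the simple backdoor paths. Count: 3.

3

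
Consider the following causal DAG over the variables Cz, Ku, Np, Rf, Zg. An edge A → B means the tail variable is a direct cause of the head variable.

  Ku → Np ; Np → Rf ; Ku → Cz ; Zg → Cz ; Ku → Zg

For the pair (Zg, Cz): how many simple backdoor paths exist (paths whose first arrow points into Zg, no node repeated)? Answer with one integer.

A backdoor path from Zg to Cz is any simple undirected path whose first edge points into Zg (i.e. leaves Zg via a parent).
Parents of Zg: {Ku}.
Enumerating:
  P1: Zg <- Ku -> Cz
That exhausts the simple backdoor paths. Count: 1.

1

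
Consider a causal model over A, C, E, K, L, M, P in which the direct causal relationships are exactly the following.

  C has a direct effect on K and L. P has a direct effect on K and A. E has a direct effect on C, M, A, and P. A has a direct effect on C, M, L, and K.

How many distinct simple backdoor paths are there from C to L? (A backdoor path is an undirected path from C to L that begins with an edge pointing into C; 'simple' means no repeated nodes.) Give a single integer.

5

A backdoor path from C to L is any simple undirected path whose first edge points into C (i.e. leaves C via a parent).
Parents of C: {A, E}.
Enumerating:
  P1: C <- E -> P -> A -> L
  P2: C <- E -> P -> K <- A -> L
  P3: C <- E -> A -> L
  P4: C <- E -> M <- A -> L
  P5: C <- A -> L
That exhausts the simple backdoor paths. Count: 5.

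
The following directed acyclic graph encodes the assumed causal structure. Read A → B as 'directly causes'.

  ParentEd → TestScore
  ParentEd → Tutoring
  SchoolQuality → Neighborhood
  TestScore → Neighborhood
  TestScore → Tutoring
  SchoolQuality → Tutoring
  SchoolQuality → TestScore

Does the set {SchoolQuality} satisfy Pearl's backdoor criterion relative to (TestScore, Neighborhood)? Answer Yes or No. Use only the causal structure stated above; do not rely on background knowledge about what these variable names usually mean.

Yes

Backdoor paths from TestScore to Neighborhood (paths whose first edge points into TestScore):
  P1: TestScore <- SchoolQuality -> Neighborhood
  P2: TestScore <- ParentEd -> Tutoring <- SchoolQuality -> Neighborhood
Condition 1 (no descendant of TestScore in the set): holds — descendants of TestScore are {Neighborhood, Tutoring}; none are in {SchoolQuality}.
Condition 2 (every backdoor path blocked by {SchoolQuality}):
  P1: blocked at fork node SchoolQuality ∈ conditioning set.
  P2: blocked at collider Tutoring (neither it nor any descendant is in the conditioning set).
{SchoolQuality} satisfies the backdoor criterion.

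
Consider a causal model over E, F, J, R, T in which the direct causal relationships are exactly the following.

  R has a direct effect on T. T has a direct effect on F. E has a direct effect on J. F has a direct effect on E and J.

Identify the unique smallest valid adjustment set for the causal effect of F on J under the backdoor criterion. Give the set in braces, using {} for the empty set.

Variables eligible for adjustment (non-descendants of F, excluding F and J): {R, T}.
Backdoor paths from F to J:
  (none)
With no backdoor paths the empty set already satisfies the criterion, and it is trivially minimal.

{}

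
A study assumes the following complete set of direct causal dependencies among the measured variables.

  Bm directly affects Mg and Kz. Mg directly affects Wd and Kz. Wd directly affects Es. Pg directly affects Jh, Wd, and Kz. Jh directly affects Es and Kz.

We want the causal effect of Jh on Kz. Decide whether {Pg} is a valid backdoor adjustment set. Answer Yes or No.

Yes

Backdoor paths from Jh to Kz (paths whose first edge points into Jh):
  P1: Jh <- Pg -> Kz
  P2: Jh <- Pg -> Wd <- Mg <- Bm -> Kz
  P3: Jh <- Pg -> Wd <- Mg -> Kz
Condition 1 (no descendant of Jh in the set): holds — descendants of Jh are {Es, Kz}; none are in {Pg}.
Condition 2 (every backdoor path blocked by {Pg}):
  P1: blocked at fork node Pg ∈ conditioning set.
  P2: blocked at fork node Pg ∈ conditioning set.
  P3: blocked at fork node Pg ∈ conditioning set.
{Pg} satisfies the backdoor criterion.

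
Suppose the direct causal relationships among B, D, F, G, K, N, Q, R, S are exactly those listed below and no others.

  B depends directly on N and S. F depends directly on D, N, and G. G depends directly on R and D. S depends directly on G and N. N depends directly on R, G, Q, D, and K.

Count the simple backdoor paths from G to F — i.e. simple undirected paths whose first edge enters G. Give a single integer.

4

A backdoor path from G to F is any simple undirected path whose first edge points into G (i.e. leaves G via a parent).
Parents of G: {D, R}.
Enumerating:
  P1: G <- R -> N <- D -> F
  P2: G <- R -> N -> F
  P3: G <- D -> N -> F
  P4: G <- D -> F
That exhausts the simple backdoor paths. Count: 4.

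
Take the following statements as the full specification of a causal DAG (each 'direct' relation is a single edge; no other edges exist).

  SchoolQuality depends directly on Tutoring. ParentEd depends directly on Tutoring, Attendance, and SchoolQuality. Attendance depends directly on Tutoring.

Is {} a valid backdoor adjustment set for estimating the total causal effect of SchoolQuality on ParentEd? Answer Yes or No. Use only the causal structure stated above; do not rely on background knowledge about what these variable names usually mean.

Backdoor paths from SchoolQuality to ParentEd (paths whose first edge points into SchoolQuality):
  P1: SchoolQuality <- Tutoring -> Attendance -> ParentEd
  P2: SchoolQuality <- Tutoring -> ParentEd
Condition 1 (no descendant of SchoolQuality in the set): holds — descendants of SchoolQuality are {ParentEd}; none are in {}.
Condition 2 (every backdoor path blocked by {}):
  P1: open — no interior node is in the conditioning set.
  P2: open — no interior node is in the conditioning set.
{} does not satisfy the backdoor criterion.

No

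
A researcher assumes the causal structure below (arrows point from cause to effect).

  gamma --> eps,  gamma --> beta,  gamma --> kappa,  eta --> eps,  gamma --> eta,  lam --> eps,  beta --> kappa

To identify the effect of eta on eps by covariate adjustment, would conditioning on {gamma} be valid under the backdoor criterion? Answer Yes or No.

Backdoor paths from eta to eps (paths whose first edge points into eta):
  P1: eta <- gamma -> eps
Condition 1 (no descendant of eta in the set): holds — descendants of eta are {eps}; none are in {gamma}.
Condition 2 (every backdoor path blocked by {gamma}):
  P1: blocked at fork node gamma ∈ conditioning set.
{gamma} satisfies the backdoor criterion.

Yes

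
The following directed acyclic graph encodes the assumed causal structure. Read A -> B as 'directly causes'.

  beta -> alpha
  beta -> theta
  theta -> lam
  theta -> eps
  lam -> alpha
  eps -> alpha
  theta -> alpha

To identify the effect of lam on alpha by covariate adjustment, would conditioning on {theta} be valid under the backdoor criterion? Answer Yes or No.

Backdoor paths from lam to alpha (paths whose first edge points into lam):
  P1: lam <- theta <- beta -> alpha
  P2: lam <- theta -> eps -> alpha
  P3: lam <- theta -> alpha
Condition 1 (no descendant of lam in the set): holds — descendants of lam are {alpha}; none are in {theta}.
Condition 2 (every backdoor path blocked by {theta}):
  P1: blocked at chain node theta ∈ conditioning set.
  P2: blocked at fork node theta ∈ conditioning set.
  P3: blocked at fork node theta ∈ conditioning set.
{theta} satisfies the backdoor criterion.

Yes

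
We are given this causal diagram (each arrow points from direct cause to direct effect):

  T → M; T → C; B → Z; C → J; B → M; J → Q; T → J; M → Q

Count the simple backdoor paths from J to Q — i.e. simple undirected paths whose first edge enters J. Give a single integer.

A backdoor path from J to Q is any simple undirected path whose first edge points into J (i.e. leaves J via a parent).
Parents of J: {C, T}.
Enumerating:
  P1: J <- T -> M -> Q
  P2: J <- C <- T -> M -> Q
That exhausts the simple backdoor paths. Count: 2.

2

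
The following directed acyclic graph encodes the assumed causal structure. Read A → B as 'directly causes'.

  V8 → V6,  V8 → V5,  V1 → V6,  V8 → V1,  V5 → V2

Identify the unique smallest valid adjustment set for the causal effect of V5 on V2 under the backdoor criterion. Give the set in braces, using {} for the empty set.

Variables eligible for adjustment (non-descendants of V5, excluding V5 and V2): {V1, V6, V8}.
Backdoor paths from V5 to V2:
  (none)
With no backdoor paths the empty set already satisfies the criterion, and it is trivially minimal.

{}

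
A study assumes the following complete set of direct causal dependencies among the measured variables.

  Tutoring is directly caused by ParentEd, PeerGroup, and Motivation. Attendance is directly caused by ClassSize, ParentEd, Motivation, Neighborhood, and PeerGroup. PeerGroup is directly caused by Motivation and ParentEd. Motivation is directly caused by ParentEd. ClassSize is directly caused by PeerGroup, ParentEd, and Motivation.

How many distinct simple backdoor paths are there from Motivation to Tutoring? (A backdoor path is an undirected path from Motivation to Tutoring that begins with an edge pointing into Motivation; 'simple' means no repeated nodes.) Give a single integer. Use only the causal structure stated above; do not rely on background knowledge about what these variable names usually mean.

A backdoor path from Motivation to Tutoring is any simple undirected path whose first edge points into Motivation (i.e. leaves Motivation via a parent).
Parents of Motivation: {ParentEd}.
Enumerating:
  P1: Motivation <- ParentEd -> PeerGroup -> Tutoring
  P2: Motivation <- ParentEd -> Tutoring
  P3: Motivation <- ParentEd -> ClassSize <- PeerGroup -> Tutoring
  P4: Motivation <- ParentEd -> ClassSize -> Attendance <- PeerGroup -> Tutoring
  P5: Motivation <- ParentEd -> Attendance <- PeerGroup -> Tutoring
  P6: Motivation <- ParentEd -> Attendance <- ClassSize <- PeerGroup -> Tutoring
That exhausts the simple backdoor paths. Count: 6.

6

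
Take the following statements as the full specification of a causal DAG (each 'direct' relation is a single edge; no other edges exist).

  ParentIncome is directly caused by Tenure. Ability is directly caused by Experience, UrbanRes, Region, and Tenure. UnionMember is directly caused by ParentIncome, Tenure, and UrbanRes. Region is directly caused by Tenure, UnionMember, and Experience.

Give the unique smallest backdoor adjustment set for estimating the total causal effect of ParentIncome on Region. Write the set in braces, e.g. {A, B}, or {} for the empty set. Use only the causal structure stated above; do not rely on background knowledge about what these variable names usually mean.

{Tenure}

Variables eligible for adjustment (non-descendants of ParentIncome, excluding ParentIncome and Region): {Experience, Tenure, UrbanRes}.
Backdoor paths from ParentIncome to Region:
  P1: ParentIncome <- Tenure -> UnionMember <- UrbanRes -> Ability <- Experience -> Region
  P2: ParentIncome <- Tenure -> UnionMember <- UrbanRes -> Ability <- Region
  P3: ParentIncome <- Tenure -> UnionMember -> Region
  P4: ParentIncome <- Tenure -> Region
  P5: ParentIncome <- Tenure -> Ability <- UrbanRes -> UnionMember -> Region
  P6: ParentIncome <- Tenure -> Ability <- Experience -> Region
  P7: ParentIncome <- Tenure -> Ability <- Region
The empty set is not sufficient: P3 (ParentIncome <- Tenure -> UnionMember -> Region) has no collider blocking it and no conditioned non-collider, so it is open.
Try {Tenure}:
  P1: blocked at fork node Tenure ∈ conditioning set.
  P2: blocked at fork node Tenure ∈ conditioning set.
  P3: blocked at fork node Tenure ∈ conditioning set.
  P4: blocked at fork node Tenure ∈ conditioning set.
  P5: blocked at fork node Tenure ∈ conditioning set.
  P6: blocked at fork node Tenure ∈ conditioning set.
  P7: blocked at fork node Tenure ∈ conditioning set.
{Tenure} contains no descendant of ParentIncome and blocks every backdoor path.
No other singleton works — e.g. {UrbanRes} leaves P3 open — so {Tenure} is the unique smallest valid adjustment set.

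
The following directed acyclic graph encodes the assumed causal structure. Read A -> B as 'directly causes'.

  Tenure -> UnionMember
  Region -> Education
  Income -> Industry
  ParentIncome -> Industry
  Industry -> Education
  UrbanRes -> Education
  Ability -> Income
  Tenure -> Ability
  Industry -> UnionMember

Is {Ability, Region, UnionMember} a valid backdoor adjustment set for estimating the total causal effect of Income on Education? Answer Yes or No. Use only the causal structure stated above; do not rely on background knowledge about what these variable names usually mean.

No

Backdoor paths from Income to Education (paths whose first edge points into Income):
  P1: Income <- Ability <- Tenure -> UnionMember <- Industry -> Education
Condition 1 (no descendant of Income in the set): FAILS — UnionMember is a descendant of Income.
Condition 2 (every backdoor path blocked by {Ability, Region, UnionMember}):
  P1: blocked at chain node Ability ∈ conditioning set.
{Ability, Region, UnionMember} does not satisfy the backdoor criterion.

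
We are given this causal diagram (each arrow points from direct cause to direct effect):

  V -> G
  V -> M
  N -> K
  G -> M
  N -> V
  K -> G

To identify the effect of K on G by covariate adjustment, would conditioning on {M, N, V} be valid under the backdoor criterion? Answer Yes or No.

No

Backdoor paths from K to G (paths whose first edge points into K):
  P1: K <- N -> V -> G
  P2: K <- N -> V -> M <- G
Condition 1 (no descendant of K in the set): FAILS — M is a descendant of K.
Condition 2 (every backdoor path blocked by {M, N, V}):
  P1: blocked at fork node N ∈ conditioning set.
  P2: blocked at fork node N ∈ conditioning set.
{M, N, V} does not satisfy the backdoor criterion.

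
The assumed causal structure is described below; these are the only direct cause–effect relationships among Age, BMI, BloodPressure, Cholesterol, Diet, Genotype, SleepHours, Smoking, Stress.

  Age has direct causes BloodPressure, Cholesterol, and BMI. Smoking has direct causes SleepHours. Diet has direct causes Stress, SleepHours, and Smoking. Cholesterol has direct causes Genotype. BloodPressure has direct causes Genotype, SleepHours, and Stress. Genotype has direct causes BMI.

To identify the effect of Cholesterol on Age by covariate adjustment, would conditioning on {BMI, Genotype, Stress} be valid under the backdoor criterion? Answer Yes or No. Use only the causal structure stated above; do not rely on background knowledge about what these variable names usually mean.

Yes

Backdoor paths from Cholesterol to Age (paths whose first edge points into Cholesterol):
  P1: Cholesterol <- Genotype <- BMI -> Age
  P2: Cholesterol <- Genotype -> BloodPressure -> Age
Condition 1 (no descendant of Cholesterol in the set): holds — descendants of Cholesterol are {Age}; none are in {BMI, Genotype, Stress}.
Condition 2 (every backdoor path blocked by {BMI, Genotype, Stress}):
  P1: blocked at chain node Genotype ∈ conditioning set.
  P2: blocked at fork node Genotype ∈ conditioning set.
{BMI, Genotype, Stress} satisfies the backdoor criterion.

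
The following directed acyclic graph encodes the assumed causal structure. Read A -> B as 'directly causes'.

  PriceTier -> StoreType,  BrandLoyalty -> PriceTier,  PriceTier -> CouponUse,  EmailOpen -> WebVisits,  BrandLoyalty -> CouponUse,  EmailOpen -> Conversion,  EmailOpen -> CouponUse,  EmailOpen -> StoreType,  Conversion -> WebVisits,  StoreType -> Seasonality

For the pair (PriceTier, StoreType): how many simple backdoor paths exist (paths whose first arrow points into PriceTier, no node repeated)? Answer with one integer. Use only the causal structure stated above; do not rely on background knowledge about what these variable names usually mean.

A backdoor path from PriceTier to StoreType is any simple undirected path whose first edge points into PriceTier (i.e. leaves PriceTier via a parent).
Parents of PriceTier: {BrandLoyalty}.
Enumerating:
  P1: PriceTier <- BrandLoyalty -> CouponUse <- EmailOpen -> StoreType
That exhausts the simple backdoor paths. Count: 1.

1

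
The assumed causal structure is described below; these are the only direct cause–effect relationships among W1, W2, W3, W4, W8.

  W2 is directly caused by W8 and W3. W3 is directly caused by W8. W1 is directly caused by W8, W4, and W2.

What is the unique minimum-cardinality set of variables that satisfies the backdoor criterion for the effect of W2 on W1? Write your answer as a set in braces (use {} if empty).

Variables eligible for adjustment (non-descendants of W2, excluding W2 and W1): {W3, W4, W8}.
Backdoor paths from W2 to W1:
  P1: W2 <- W8 -> W1
  P2: W2 <- W3 <- W8 -> W1
The empty set is not sufficient: P1 (W2 <- W8 -> W1) has no collider blocking it and no conditioned non-collider, so it is open.
Try {W8}:
  P1: blocked at fork node W8 ∈ conditioning set.
  P2: blocked at fork node W8 ∈ conditioning set.
{W8} contains no descendant of W2 and blocks every backdoor path.
No other singleton works — e.g. {W3} leaves P1 open — so {W8} is the unique smallest valid adjustment set.

{W8}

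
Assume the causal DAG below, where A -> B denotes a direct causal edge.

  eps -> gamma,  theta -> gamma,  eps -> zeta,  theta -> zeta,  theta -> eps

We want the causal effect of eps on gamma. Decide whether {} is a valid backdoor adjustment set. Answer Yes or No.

Backdoor paths from eps to gamma (paths whose first edge points into eps):
  P1: eps <- theta -> gamma
Condition 1 (no descendant of eps in the set): holds — descendants of eps are {gamma, zeta}; none are in {}.
Condition 2 (every backdoor path blocked by {}):
  P1: open — no interior node is in the conditioning set.
{} does not satisfy the backdoor criterion.

No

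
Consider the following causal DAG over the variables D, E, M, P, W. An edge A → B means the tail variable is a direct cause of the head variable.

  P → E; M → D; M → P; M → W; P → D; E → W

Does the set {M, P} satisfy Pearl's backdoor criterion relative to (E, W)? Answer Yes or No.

Backdoor paths from E to W (paths whose first edge points into E):
  P1: E <- P <- M -> W
  P2: E <- P -> D <- M -> W
Condition 1 (no descendant of E in the set): holds — descendants of E are {W}; none are in {M, P}.
Condition 2 (every backdoor path blocked by {M, P}):
  P1: blocked at chain node P ∈ conditioning set.
  P2: blocked at fork node P ∈ conditioning set.
{M, P} satisfies the backdoor criterion.

Yes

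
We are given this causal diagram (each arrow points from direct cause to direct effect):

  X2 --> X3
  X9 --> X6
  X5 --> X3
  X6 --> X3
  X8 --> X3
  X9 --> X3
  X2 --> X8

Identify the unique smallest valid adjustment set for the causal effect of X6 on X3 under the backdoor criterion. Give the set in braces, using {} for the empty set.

Variables eligible for adjustment (non-descendants of X6, excluding X6 and X3): {X2, X5, X8, X9}.
Backdoor paths from X6 to X3:
  P1: X6 <- X9 -> X3
The empty set is not sufficient: P1 (X6 <- X9 -> X3) has no collider blocking it and no conditioned non-collider, so it is open.
Try {X9}:
  P1: blocked at fork node X9 ∈ conditioning set.
{X9} contains no descendant of X6 and blocks every backdoor path.
No other singleton works — e.g. {X2} leaves P1 open — so {X9} is the unique smallest valid adjustment set.

{X9}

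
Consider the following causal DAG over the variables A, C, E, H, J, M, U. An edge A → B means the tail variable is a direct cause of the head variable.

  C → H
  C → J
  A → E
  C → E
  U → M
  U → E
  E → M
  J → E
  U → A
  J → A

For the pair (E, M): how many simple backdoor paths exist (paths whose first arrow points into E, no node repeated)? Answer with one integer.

4

A backdoor path from E to M is any simple undirected path whose first edge points into E (i.e. leaves E via a parent).
Parents of E: {A, C, J, U}.
Enumerating:
  P1: E <- C -> J -> A <- U -> M
  P2: E <- U -> M
  P3: E <- J -> A <- U -> M
  P4: E <- A <- U -> M
That exhausts the simple backdoor paths. Count: 4.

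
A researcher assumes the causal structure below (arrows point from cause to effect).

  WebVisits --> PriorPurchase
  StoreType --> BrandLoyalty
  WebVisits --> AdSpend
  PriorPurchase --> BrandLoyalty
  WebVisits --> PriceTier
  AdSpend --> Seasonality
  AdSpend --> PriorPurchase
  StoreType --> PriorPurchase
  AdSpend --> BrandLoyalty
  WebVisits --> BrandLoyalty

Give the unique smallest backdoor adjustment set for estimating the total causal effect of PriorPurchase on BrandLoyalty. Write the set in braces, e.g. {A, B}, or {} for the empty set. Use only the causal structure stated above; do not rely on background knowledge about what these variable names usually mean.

Variables eligible for adjustment (non-descendants of PriorPurchase, excluding PriorPurchase and BrandLoyalty): {AdSpend, PriceTier, Seasonality, StoreType, WebVisits}.
Backdoor paths from PriorPurchase to BrandLoyalty:
  P1: PriorPurchase <- WebVisits -> AdSpend -> BrandLoyalty
  P2: PriorPurchase <- WebVisits -> BrandLoyalty
  P3: PriorPurchase <- AdSpend <- WebVisits -> BrandLoyalty
  P4: PriorPurchase <- AdSpend -> BrandLoyalty
  P5: PriorPurchase <- StoreType -> BrandLoyalty
The empty set is not sufficient: P1 (PriorPurchase <- WebVisits -> AdSpend -> BrandLoyalty) has no collider blocking it and no conditioned non-collider, so it is open.
Try {AdSpend, StoreType, WebVisits}:
  P1: blocked at fork node WebVisits ∈ conditioning set.
  P2: blocked at fork node WebVisits ∈ conditioning set.
  P3: blocked at chain node AdSpend ∈ conditioning set.
  P4: blocked at fork node AdSpend ∈ conditioning set.
  P5: blocked at fork node StoreType ∈ conditioning set.
{AdSpend, StoreType, WebVisits} contains no descendant of PriorPurchase and blocks every backdoor path.
Every element of {AdSpend, StoreType, WebVisits} is needed (dropping AdSpend leaves P4 open; dropping StoreType leaves P5 open; dropping WebVisits leaves P2 open), so no proper subset is valid.
Among all size-3 subsets of the eligible variables, only {AdSpend, StoreType, WebVisits} blocks every backdoor path, so it is the unique smallest valid adjustment set.

{AdSpend, StoreType, WebVisits}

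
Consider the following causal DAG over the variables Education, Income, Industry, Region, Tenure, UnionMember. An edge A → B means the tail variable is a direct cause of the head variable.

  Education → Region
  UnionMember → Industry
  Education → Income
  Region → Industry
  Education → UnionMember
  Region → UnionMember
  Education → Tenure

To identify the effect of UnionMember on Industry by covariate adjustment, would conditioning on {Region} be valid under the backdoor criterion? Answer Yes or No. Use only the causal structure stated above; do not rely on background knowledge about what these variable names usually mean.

Yes

Backdoor paths from UnionMember to Industry (paths whose first edge points into UnionMember):
  P1: UnionMember <- Education -> Region -> Industry
  P2: UnionMember <- Region -> Industry
Condition 1 (no descendant of UnionMember in the set): holds — descendants of UnionMember are {Industry}; none are in {Region}.
Condition 2 (every backdoor path blocked by {Region}):
  P1: blocked at chain node Region ∈ conditioning set.
  P2: blocked at fork node Region ∈ conditioning set.
{Region} satisfies the backdoor criterion.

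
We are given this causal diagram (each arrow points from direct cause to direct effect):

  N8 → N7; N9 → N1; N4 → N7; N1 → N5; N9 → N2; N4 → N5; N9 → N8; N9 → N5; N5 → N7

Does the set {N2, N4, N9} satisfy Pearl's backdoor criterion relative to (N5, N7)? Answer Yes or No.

Backdoor paths from N5 to N7 (paths whose first edge points into N5):
  P1: N5 <- N9 -> N8 -> N7
  P2: N5 <- N1 <- N9 -> N8 -> N7
  P3: N5 <- N4 -> N7
Condition 1 (no descendant of N5 in the set): holds — descendants of N5 are {N7}; none are in {N2, N4, N9}.
Condition 2 (every backdoor path blocked by {N2, N4, N9}):
  P1: blocked at fork node N9 ∈ conditioning set.
  P2: blocked at fork node N9 ∈ conditioning set.
  P3: blocked at fork node N4 ∈ conditioning set.
{N2, N4, N9} satisfies the backdoor criterion.

Yes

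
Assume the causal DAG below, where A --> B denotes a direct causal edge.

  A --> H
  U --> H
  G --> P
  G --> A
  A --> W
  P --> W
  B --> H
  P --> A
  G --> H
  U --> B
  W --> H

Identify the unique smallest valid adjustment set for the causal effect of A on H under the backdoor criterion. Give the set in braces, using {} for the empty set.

Variables eligible for adjustment (non-descendants of A, excluding A and H): {B, G, P, U}.
Backdoor paths from A to H:
  P1: A <- G -> P -> W -> H
  P2: A <- G -> H
  P3: A <- P <- G -> H
  P4: A <- P -> W -> H
The empty set is not sufficient: P1 (A <- G -> P -> W -> H) has no collider blocking it and no conditioned non-collider, so it is open.
Try {G, P}:
  P1: blocked at fork node G ∈ conditioning set.
  P2: blocked at fork node G ∈ conditioning set.
  P3: blocked at chain node P ∈ conditioning set.
  P4: blocked at fork node P ∈ conditioning set.
{G, P} contains no descendant of A and blocks every backdoor path.
Every element of {G, P} is needed (dropping G leaves P2 open; dropping P leaves P4 open), so no proper subset is valid.
Among all size-2 subsets of the eligible variables, only {G, P} blocks every backdoor path, so it is the unique smallest valid adjustment set.

{G, P}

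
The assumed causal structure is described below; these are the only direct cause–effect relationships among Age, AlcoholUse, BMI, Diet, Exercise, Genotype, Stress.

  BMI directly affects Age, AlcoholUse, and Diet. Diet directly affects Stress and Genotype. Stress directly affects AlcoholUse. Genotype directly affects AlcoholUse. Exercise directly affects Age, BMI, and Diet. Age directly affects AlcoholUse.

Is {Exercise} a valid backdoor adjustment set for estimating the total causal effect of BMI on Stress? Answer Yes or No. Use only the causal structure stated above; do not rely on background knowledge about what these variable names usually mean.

Yes

Backdoor paths from BMI to Stress (paths whose first edge points into BMI):
  P1: BMI <- Exercise -> Diet -> Stress
  P2: BMI <- Exercise -> Diet -> Genotype -> AlcoholUse <- Stress
  P3: BMI <- Exercise -> Age -> AlcoholUse <- Stress
  P4: BMI <- Exercise -> Age -> AlcoholUse <- Genotype <- Diet -> Stress
Condition 1 (no descendant of BMI in the set): holds — descendants of BMI are {Age, AlcoholUse, Diet, Genotype, Stress}; none are in {Exercise}.
Condition 2 (every backdoor path blocked by {Exercise}):
  P1: blocked at fork node Exercise ∈ conditioning set.
  P2: blocked at fork node Exercise ∈ conditioning set.
  P3: blocked at fork node Exercise ∈ conditioning set.
  P4: blocked at fork node Exercise ∈ conditioning set.
{Exercise} satisfies the backdoor criterion.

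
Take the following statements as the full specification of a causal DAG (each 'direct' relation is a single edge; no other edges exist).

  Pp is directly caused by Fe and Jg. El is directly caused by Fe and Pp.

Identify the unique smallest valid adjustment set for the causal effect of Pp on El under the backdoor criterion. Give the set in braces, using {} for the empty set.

{Fe}

Variables eligible for adjustment (non-descendants of Pp, excluding Pp and El): {Fe, Jg}.
Backdoor paths from Pp to El:
  P1: Pp <- Fe -> El
The empty set is not sufficient: P1 (Pp <- Fe -> El) has no collider blocking it and no conditioned non-collider, so it is open.
Try {Fe}:
  P1: blocked at fork node Fe ∈ conditioning set.
{Fe} contains no descendant of Pp and blocks every backdoor path.
No other singleton works — e.g. {Jg} leaves P1 open — so {Fe} is the unique smallest valid adjustment set.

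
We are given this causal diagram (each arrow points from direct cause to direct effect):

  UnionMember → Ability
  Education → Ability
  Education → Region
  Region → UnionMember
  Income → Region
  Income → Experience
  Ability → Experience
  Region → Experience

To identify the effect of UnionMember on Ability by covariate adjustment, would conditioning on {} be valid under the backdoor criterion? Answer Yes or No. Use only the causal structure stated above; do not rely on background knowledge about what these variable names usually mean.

Backdoor paths from UnionMember to Ability (paths whose first edge points into UnionMember):
  P1: UnionMember <- Region <- Income -> Experience <- Ability
  P2: UnionMember <- Region <- Education -> Ability
  P3: UnionMember <- Region -> Experience <- Ability
Condition 1 (no descendant of UnionMember in the set): holds — descendants of UnionMember are {Ability, Experience}; none are in {}.
Condition 2 (every backdoor path blocked by {}):
  P1: blocked at collider Experience (neither it nor any descendant is in the conditioning set).
  P2: open — no interior node is in the conditioning set.
  P3: blocked at collider Experience (neither it nor any descendant is in the conditioning set).
{} does not satisfy the backdoor criterion.

No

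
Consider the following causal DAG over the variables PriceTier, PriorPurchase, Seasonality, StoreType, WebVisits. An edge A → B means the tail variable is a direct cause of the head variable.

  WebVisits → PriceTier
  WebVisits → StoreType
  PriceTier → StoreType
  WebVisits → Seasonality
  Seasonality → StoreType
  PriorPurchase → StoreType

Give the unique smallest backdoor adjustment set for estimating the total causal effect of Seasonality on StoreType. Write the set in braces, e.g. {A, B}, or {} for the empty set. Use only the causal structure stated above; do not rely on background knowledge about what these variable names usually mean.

Variables eligible for adjustment (non-descendants of Seasonality, excluding Seasonality and StoreType): {PriceTier, PriorPurchase, WebVisits}.
Backdoor paths from Seasonality to StoreType:
  P1: Seasonality <- WebVisits -> PriceTier -> StoreType
  P2: Seasonality <- WebVisits -> StoreType
The empty set is not sufficient: P1 (Seasonality <- WebVisits -> PriceTier -> StoreType) has no collider blocking it and no conditioned non-collider, so it is open.
Try {WebVisits}:
  P1: blocked at fork node WebVisits ∈ conditioning set.
  P2: blocked at fork node WebVisits ∈ conditioning set.
{WebVisits} contains no descendant of Seasonality and blocks every backdoor path.
No other singleton works — e.g. {PriceTier} leaves P2 open — so {WebVisits} is the unique smallest valid adjustment set.

{WebVisits}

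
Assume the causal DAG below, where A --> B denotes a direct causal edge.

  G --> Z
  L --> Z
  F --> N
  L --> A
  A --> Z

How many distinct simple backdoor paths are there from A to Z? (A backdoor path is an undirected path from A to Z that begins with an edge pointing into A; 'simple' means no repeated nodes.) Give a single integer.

1

A backdoor path from A to Z is any simple undirected path whose first edge points into A (i.e. leaves A via a parent).
Parents of A: {L}.
Enumerating:
  P1: A <- L -> Z
That exhausts the simple backdoor paths. Count: 1.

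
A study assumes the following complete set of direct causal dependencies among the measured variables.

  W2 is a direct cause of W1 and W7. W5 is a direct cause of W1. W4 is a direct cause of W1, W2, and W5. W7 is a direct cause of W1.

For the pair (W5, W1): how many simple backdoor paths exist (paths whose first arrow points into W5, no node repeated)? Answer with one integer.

3

A backdoor path from W5 to W1 is any simple undirected path whose first edge points into W5 (i.e. leaves W5 via a parent).
Parents of W5: {W4}.
Enumerating:
  P1: W5 <- W4 -> W2 -> W7 -> W1
  P2: W5 <- W4 -> W2 -> W1
  P3: W5 <- W4 -> W1
That exhausts the simple backdoor paths. Count: 3.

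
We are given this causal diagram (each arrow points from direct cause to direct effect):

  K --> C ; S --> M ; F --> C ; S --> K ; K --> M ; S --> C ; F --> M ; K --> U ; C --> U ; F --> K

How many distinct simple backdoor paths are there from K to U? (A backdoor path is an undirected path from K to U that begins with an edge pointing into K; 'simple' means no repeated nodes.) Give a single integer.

A backdoor path from K to U is any simple undirected path whose first edge points into K (i.e. leaves K via a parent).
Parents of K: {F, S}.
Enumerating:
  P1: K <- F -> C -> U
  P2: K <- F -> M <- S -> C -> U
  P3: K <- S -> C -> U
  P4: K <- S -> M <- F -> C -> U
That exhausts the simple backdoor paths. Count: 4.

4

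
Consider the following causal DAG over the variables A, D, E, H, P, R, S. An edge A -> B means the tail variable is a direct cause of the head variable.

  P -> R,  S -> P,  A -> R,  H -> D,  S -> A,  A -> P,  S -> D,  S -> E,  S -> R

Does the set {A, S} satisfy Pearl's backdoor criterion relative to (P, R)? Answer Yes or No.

Backdoor paths from P to R (paths whose first edge points into P):
  P1: P <- S -> A -> R
  P2: P <- S -> R
  P3: P <- A <- S -> R
  P4: P <- A -> R
Condition 1 (no descendant of P in the set): holds — descendants of P are {R}; none are in {A, S}.
Condition 2 (every backdoor path blocked by {A, S}):
  P1: blocked at fork node S ∈ conditioning set.
  P2: blocked at fork node S ∈ conditioning set.
  P3: blocked at chain node A ∈ conditioning set.
  P4: blocked at fork node A ∈ conditioning set.
{A, S} satisfies the backdoor criterion.

Yes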